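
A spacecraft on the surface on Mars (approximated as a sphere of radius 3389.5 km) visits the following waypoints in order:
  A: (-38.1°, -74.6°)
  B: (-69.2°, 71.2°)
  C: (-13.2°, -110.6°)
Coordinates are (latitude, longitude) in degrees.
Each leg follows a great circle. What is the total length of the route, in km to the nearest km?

Leg A→B: central angle 1.2178 rad, distance 4127.8 km.
Leg B→C: central angle 1.7033 rad, distance 5773.2 km.
Total: 4127.8 + 5773.2 ≈ 9901 km.

9901 km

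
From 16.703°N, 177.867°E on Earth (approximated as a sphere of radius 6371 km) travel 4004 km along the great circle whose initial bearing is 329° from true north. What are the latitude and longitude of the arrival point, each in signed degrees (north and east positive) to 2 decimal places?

Angular distance δ = d/R = 4004/6371 = 0.62847 rad; initial bearing θ = 5.7421 rad.
sin φ₂ = sin φ₁ cos δ + cos φ₁ sin δ cos θ = (0.2874)(0.8089) + (0.9578)(0.5879)(0.8572) = 0.7152, so φ₂ = 45.66°.
Δλ = atan2(sin θ sin δ cos φ₁, cos δ − sin φ₁ sin φ₂) = atan2(-0.2900, 0.6034) = -25.672°.
λ₂ = 177.867° − 25.672° = 152.20°.

45.66°, 152.20°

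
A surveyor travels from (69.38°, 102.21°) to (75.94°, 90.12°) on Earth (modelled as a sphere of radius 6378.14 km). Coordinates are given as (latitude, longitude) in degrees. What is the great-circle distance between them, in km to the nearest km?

Let φ₁ = 1.2109 rad, φ₂ = 1.3254 rad, and Δλ = -0.2110 rad.
cos c = sin φ₁ sin φ₂ + cos φ₁ cos φ₂ cos Δλ = (0.9359)(0.9700) + (0.3522)(0.2429)(0.9778) = 0.99156,
so c = arccos(0.99156) = 0.13005 rad.
Distance = R·c = 6378.14 × 0.1301 ≈ 829 km.

829 km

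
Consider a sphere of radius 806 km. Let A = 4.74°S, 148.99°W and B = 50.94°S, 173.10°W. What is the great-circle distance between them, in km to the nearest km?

709 km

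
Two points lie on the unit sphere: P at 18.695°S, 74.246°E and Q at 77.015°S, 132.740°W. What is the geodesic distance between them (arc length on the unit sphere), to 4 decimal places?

1.4478

With latitudes φ₁ = -18.695°, φ₂ = -77.015° and longitude difference Δλ = 153.014°:
cos c = sin φ₁ sin φ₂ + cos φ₁ cos φ₂ cos Δλ = (-0.3205)(-0.9744) + (0.9472)(0.2247)(-0.8911) = 0.12267,
so c = arccos(0.12267) = 1.44782 rad.
On the unit sphere the arc length equals the central angle: 1.4478.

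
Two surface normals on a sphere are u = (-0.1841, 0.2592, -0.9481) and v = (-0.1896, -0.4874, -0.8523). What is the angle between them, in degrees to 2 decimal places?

44.22°

u·v = 0.7166; |u| = 1.0000, |v| = 1.0000.
cos θ = (u·v)/(|u||v|) = 0.7167, so θ = 44.22°.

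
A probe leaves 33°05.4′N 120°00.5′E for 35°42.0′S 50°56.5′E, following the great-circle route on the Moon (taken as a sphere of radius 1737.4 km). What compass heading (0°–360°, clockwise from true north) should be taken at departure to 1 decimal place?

229.5°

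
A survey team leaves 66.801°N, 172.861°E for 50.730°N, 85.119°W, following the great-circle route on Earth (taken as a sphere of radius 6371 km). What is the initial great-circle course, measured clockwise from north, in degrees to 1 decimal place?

55.5°

Δλ = 102.020° = 1.7806 rad.
y = sin Δλ · cos φ₂ = (0.9781)(0.6330) = 0.6191
x = cos φ₁ sin φ₂ − sin φ₁ cos φ₂ cos Δλ = (0.3939)(0.7742) − (0.9191)(0.6330)(-0.2083) = 0.4261
θ = atan2(y, x) = 55.46°, so the bearing is 55.5°.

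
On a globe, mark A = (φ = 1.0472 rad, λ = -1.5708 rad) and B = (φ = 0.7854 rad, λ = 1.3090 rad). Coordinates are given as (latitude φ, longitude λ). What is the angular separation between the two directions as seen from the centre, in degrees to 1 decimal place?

74.3°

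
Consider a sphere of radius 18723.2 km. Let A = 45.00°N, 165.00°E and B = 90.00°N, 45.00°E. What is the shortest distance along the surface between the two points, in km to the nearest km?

14705 km

With latitudes φ₁ = 45.000°, φ₂ = 90.000° and longitude difference Δλ = -120.000°:
Haversine: a = sin²(Δφ/2) + cos φ₁ cos φ₂ sin²(Δλ/2) = 0.1464 + (0.7071)(0.0000)(0.7500) = 0.14645.
Central angle c = 2·arcsin(√a) = 0.78540 rad.
Distance = R·c = 18723.2 × 0.7854 ≈ 14705 km.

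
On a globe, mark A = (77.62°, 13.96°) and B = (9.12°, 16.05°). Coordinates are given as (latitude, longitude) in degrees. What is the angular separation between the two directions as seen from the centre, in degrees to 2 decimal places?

68.51°

In radians: φ₁ = 1.3547, φ₂ = 0.1592, Δλ = 2.090° = 0.0365 rad.
cos c = sin φ₁ sin φ₂ + cos φ₁ cos φ₂ cos Δλ = (0.9767)(0.1585) + (0.2144)(0.9874)(0.9993) = 0.36636,
so c = arccos(0.36636) = 1.19570 rad.
So the angular separation is 68.51°.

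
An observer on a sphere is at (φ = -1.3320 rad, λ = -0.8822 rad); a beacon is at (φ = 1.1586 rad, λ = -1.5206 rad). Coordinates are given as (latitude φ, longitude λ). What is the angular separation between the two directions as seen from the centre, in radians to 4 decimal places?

Let φ₁ = -1.3320 rad, φ₂ = 1.1586 rad, and Δλ = -0.6384 rad.
Haversine: a = sin²(Δφ/2) + cos φ₁ cos φ₂ sin²(Δλ/2) = 0.8977 + (0.2365)(0.4006)(0.0985) = 0.90707.
Central angle c = 2·arcsin(√a) = 2.52205 rad.
So the angular separation is 2.5221 rad.

2.5221 rad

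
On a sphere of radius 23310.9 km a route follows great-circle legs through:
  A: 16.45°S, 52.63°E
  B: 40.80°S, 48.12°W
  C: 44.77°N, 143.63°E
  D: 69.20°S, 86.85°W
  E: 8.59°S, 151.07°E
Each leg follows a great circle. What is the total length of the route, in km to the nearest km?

201523 km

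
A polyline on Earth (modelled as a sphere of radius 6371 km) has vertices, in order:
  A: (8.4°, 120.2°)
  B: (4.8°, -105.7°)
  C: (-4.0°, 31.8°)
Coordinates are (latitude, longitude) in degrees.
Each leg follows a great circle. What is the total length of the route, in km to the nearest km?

30021 km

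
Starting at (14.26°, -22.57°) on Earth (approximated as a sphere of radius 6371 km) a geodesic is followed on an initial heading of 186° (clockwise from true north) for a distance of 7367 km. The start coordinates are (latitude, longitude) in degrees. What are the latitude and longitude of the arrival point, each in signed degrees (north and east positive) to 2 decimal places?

-51.54°, -31.42°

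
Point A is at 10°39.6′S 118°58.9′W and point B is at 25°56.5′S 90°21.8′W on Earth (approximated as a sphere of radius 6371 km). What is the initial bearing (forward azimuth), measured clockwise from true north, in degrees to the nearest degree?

123°

With φ₁ = -0.1861, φ₂ = -0.4528, Δλ = 0.4995 rad, the forward-azimuth formula gives
θ = atan2( sin Δλ cos φ₂ , cos φ₁ sin φ₂ − sin φ₁ cos φ₂ cos Δλ ) = atan2(0.4307, -0.2839) = 123.39°.
So the initial bearing is 123°.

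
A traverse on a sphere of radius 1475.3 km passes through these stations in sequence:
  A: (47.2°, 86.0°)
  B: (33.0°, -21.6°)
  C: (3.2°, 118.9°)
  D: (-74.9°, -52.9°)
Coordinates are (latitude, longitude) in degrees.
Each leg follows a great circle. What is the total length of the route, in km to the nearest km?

8060 km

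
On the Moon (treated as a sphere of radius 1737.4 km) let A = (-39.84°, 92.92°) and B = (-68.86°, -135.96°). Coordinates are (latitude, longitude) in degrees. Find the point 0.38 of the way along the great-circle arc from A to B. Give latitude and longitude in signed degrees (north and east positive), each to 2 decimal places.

-62.80°, 108.87°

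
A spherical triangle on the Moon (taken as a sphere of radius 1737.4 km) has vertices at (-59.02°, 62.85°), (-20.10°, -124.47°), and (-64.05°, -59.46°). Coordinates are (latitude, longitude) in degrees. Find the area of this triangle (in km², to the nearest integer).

Side lengths (central angles): a = 1.0672, b = 0.8625, c = 1.7567 rad; semiperimeter s = 1.8432.
By l'Huilier's theorem, tan(E/4) = √[tan(s/2) tan((s−a)/2) tan((s−b)/2) tan((s−c)/2)], giving spherical excess E = 0.4443 rad.
Area = E·R² = 0.4443 × (1737.4)² ≈ 1341294 km².

1341294 km²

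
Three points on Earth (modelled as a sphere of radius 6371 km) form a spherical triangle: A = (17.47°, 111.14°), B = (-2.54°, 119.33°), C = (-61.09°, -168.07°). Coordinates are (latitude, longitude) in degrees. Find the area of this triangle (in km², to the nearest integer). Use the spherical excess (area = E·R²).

1674334 km²

Side lengths (central angles): a = 1.3865, b = 1.7609, c = 0.3766 rad; semiperimeter s = 1.7620.
By l'Huilier's theorem, tan(E/4) = √[tan(s/2) tan((s−a)/2) tan((s−b)/2) tan((s−c)/2)], giving spherical excess E = 0.0413 rad.
Area = E·R² = 0.0413 × (6371)² ≈ 1674334 km².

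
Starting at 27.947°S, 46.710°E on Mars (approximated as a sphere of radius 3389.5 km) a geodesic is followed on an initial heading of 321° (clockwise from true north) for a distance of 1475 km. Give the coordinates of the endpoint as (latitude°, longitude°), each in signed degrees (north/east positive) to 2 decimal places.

-7.79°, 31.18°

Angular distance δ = d/R = 1475/3389.5 = 0.43517 rad; initial bearing θ = 5.6025 rad.
sin φ₂ = sin φ₁ cos δ + cos φ₁ sin δ cos θ = (-0.4687)(0.9068) + (0.8834)(0.4216)(0.7771) = -0.1356, so φ₂ = -7.79°.
Δλ = atan2(sin θ sin δ cos φ₁, cos δ − sin φ₁ sin φ₂) = atan2(-0.2344, 0.8433) = -15.532°.
λ₂ = 46.710° − 15.532° = 31.18°.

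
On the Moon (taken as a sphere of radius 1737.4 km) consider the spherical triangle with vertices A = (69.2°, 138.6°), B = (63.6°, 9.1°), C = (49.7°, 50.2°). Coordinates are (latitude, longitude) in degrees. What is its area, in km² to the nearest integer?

519402 km²

Side lengths (central angles): a = 0.4514, b = 0.7679, c = 0.7423 rad; semiperimeter s = 0.9808.
By l'Huilier's theorem, tan(E/4) = √[tan(s/2) tan((s−a)/2) tan((s−b)/2) tan((s−c)/2)], giving spherical excess E = 0.1721 rad.
Area = E·R² = 0.1721 × (1737.4)² ≈ 519402 km².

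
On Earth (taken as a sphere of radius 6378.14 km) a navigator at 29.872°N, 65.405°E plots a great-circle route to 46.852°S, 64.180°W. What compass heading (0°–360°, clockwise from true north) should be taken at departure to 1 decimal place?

Δλ = -129.585° = -2.2617 rad.
y = sin Δλ · cos φ₂ = (-0.7707)(0.6839) = -0.5271
x = cos φ₁ sin φ₂ − sin φ₁ cos φ₂ cos Δλ = (0.8671)(-0.7296) − (0.4981)(0.6839)(-0.6372) = -0.4156
θ = atan2(y, x) = -128.26°; adding 360° gives 231.7°.

231.7°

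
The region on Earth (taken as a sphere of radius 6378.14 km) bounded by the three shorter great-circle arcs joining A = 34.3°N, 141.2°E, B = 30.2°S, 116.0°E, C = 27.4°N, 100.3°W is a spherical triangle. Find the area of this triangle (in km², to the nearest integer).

65623991 km²

Side lengths (central angles): a = 2.5866, b = 1.6615, c = 1.1998 rad; semiperimeter s = 2.7240.
By l'Huilier's theorem, tan(E/4) = √[tan(s/2) tan((s−a)/2) tan((s−b)/2) tan((s−c)/2)], giving spherical excess E = 1.6131 rad.
Area = E·R² = 1.6131 × (6378.14)² ≈ 65623991 km².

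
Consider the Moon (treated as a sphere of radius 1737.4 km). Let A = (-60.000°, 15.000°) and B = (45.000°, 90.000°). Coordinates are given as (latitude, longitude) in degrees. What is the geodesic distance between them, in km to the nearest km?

3681 km

Let φ₁ = -1.0472 rad, φ₂ = 0.7854 rad, and Δλ = 1.3090 rad.
cos c = sin φ₁ sin φ₂ + cos φ₁ cos φ₂ cos Δλ = (-0.8660)(0.7071) + (0.5000)(0.7071)(0.2588) = -0.52087,
so c = arccos(-0.52087) = 2.11866 rad.
Distance = R·c = 1737.4 × 2.1187 ≈ 3681 km.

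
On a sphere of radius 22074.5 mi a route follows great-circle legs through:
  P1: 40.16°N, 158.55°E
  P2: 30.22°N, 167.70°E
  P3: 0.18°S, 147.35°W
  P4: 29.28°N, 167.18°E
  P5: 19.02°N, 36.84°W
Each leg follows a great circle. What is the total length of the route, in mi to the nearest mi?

Leg P1→P2: central angle 0.2168 rad, distance 4786.2 mi.
Leg P2→P3: central angle 0.9148 rad, distance 20193.5 mi.
Leg P3→P4: central angle 0.9145 rad, distance 20188.2 mi.
Leg P4→P5: central angle 2.2066 rad, distance 48709.5 mi.
Total: 4786.2 + 20193.5 + 20188.2 + 48709.5 ≈ 93877 mi.

93877 mi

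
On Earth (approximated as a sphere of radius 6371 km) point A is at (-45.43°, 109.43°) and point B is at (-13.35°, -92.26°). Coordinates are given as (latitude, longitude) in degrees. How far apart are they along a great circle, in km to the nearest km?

13125 km

Let φ₁ = -0.7929 rad, φ₂ = -0.2330 rad, and Δλ = 2.7630 rad.
cos c = sin φ₁ sin φ₂ + cos φ₁ cos φ₂ cos Δλ = (-0.7124)(-0.2309) + (0.7018)(0.9730)(-0.9292) = -0.46998,
so c = arccos(-0.46998) = 2.06006 rad.
Distance = R·c = 6371 × 2.0601 ≈ 13125 km.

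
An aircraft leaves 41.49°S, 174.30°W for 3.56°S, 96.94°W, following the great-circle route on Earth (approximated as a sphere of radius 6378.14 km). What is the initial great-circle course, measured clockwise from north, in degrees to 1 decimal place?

84.2°

With φ₁ = -0.7241, φ₂ = -0.0621, Δλ = 1.3502 rad, the forward-azimuth formula gives
θ = atan2( sin Δλ cos φ₂ , cos φ₁ sin φ₂ − sin φ₁ cos φ₂ cos Δλ ) = atan2(0.9739, 0.0982) = 84.24°.
So the initial bearing is 84.2°.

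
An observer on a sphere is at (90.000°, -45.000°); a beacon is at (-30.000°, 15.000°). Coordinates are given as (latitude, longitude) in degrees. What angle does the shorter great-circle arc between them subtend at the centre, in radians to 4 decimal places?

Let φ₁ = 1.5708 rad, φ₂ = -0.5236 rad, and Δλ = 1.0472 rad.
cos c = sin φ₁ sin φ₂ + cos φ₁ cos φ₂ cos Δλ = (1.0000)(-0.5000) + (0.0000)(0.8660)(0.5000) = -0.50000,
so c = arccos(-0.50000) = 2.09440 rad.
So the angular separation is 2.0944 rad.

2.0944 rad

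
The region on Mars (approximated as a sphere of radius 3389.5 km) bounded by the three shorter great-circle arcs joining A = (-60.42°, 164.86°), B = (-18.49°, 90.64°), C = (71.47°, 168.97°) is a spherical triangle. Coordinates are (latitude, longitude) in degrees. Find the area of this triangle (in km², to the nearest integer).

21633149 km²

Side lengths (central angles): a = 1.8129, b = 2.3025, c = 1.1559 rad; semiperimeter s = 2.6356.
By l'Huilier's theorem, tan(E/4) = √[tan(s/2) tan((s−a)/2) tan((s−b)/2) tan((s−c)/2)], giving spherical excess E = 1.8830 rad.
Area = E·R² = 1.8830 × (3389.5)² ≈ 21633149 km².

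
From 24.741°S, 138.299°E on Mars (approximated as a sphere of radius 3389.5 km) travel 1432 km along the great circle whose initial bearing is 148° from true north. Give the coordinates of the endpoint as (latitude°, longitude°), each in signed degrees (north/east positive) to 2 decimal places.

Angular distance δ = d/R = 1432/3389.5 = 0.42248 rad; initial bearing θ = 2.5831 rad.
sin φ₂ = sin φ₁ cos δ + cos φ₁ sin δ cos θ = (-0.4185)(0.9121) + (0.9082)(0.4100)(-0.8480) = -0.6975, so φ₂ = -44.23°.
Δλ = atan2(sin θ sin δ cos φ₁, cos δ − sin φ₁ sin φ₂) = atan2(0.1973, 0.6201) = 17.651°.
λ₂ = 138.299° + 17.651° = 155.95°.

-44.23°, 155.95°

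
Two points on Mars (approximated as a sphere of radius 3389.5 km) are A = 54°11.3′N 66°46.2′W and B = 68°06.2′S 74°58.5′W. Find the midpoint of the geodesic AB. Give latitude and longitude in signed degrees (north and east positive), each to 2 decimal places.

-6.97°, -69.96°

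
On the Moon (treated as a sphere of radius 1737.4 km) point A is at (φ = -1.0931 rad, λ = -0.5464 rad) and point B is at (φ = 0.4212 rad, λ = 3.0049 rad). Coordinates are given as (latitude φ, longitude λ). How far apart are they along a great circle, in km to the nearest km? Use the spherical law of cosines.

4197 km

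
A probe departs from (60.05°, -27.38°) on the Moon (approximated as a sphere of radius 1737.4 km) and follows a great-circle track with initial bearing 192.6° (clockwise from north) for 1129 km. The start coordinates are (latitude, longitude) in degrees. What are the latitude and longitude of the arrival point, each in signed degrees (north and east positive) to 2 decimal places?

23.27°, -35.64°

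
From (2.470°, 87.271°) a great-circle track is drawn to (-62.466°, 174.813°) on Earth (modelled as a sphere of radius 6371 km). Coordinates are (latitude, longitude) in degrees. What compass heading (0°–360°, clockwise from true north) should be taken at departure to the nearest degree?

152°

With φ₁ = 0.0431, φ₂ = -1.0902, Δλ = 1.5279 rad, the forward-azimuth formula gives
θ = atan2( sin Δλ cos φ₂ , cos φ₁ sin φ₂ − sin φ₁ cos φ₂ cos Δλ ) = atan2(0.4618, -0.8868) = 152.49°.
So the initial bearing is 152°.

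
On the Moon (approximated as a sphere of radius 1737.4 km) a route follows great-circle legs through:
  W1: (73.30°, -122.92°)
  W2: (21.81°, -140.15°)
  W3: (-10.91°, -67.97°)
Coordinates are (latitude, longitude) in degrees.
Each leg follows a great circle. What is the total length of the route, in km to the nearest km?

3952 km

Leg W1→W2: central angle 0.9139 rad, distance 1587.8 km.
Leg W2→W3: central angle 1.3606 rad, distance 2363.9 km.
Total: 1587.8 + 2363.9 ≈ 3952 km.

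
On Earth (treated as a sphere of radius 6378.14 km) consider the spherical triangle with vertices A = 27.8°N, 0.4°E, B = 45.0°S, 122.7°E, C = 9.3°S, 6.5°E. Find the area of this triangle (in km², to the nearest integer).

Side lengths (central angles): a = 1.7658, b = 0.6557, c = 2.2970 rad; semiperimeter s = 2.3592.
By l'Huilier's theorem, tan(E/4) = √[tan(s/2) tan((s−a)/2) tan((s−b)/2) tan((s−c)/2)], giving spherical excess E = 0.6440 rad.
Area = E·R² = 0.6440 × (6378.14)² ≈ 26198294 km².

26198294 km²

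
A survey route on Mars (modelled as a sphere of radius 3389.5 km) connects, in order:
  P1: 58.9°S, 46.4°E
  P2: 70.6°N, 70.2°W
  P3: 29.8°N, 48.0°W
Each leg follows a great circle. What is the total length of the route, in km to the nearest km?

Leg P1→P2: central angle 2.6562 rad, distance 9003.1 km.
Leg P2→P3: central angle 0.7442 rad, distance 2522.5 km.
Total: 9003.1 + 2522.5 ≈ 11526 km.

11526 km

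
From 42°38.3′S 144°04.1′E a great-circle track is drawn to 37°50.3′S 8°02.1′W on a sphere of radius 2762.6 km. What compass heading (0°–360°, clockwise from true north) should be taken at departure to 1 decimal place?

201.8°

With φ₁ = -0.7442, φ₂ = -0.6604, Δλ = -2.6547 rad, the forward-azimuth formula gives
θ = atan2( sin Δλ cos φ₂ , cos φ₁ sin φ₂ − sin φ₁ cos φ₂ cos Δλ ) = atan2(-0.3695, -0.9241) = -158.20°.
Adding 360° brings this into [0°, 360°): 201.8°.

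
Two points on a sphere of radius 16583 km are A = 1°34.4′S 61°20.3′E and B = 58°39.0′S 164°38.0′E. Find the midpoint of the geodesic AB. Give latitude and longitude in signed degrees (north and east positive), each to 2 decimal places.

The central angle between A and B is δ = 1.6671 rad.
With f = 0.5, the slerp weights are sin((1−f)δ)/sin δ = 0.7438 and sin(fδ)/sin δ = 0.7438.
Weighted sum of the unit vectors: (0.7438)·(0.4795,0.8771,-0.0275) + (0.7438)·(-0.5017,0.1379,-0.8540) = (-0.0165, 0.7549, -0.6556).
Converting back: φ = atan2(z, √(x²+y²)) = -40.97°, λ = atan2(y, x) = 91.25°.

-40.97°, 91.25°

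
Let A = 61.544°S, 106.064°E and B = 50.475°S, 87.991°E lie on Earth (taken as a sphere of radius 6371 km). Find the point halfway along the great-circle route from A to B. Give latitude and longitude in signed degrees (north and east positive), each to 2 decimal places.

-56.33°, 95.72°

The central angle between A and B is δ = 0.2598 rad.
With f = 0.5, the slerp weights are sin((1−f)δ)/sin δ = 0.5042 and sin(fδ)/sin δ = 0.5042.
Weighted sum of the unit vectors: (0.5042)·(-0.1318,0.4579,-0.8792) + (0.5042)·(0.0223,0.6360,-0.7713) = (-0.0552, 0.5516, -0.8323).
Converting back: φ = atan2(z, √(x²+y²)) = -56.33°, λ = atan2(y, x) = 95.72°.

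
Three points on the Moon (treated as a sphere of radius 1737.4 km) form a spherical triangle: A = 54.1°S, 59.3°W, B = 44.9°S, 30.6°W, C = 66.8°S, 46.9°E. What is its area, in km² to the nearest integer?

Side lengths (central angles): a = 0.7825, b = 0.8229, c = 0.3594 rad; semiperimeter s = 0.9824.
By l'Huilier's theorem, tan(E/4) = √[tan(s/2) tan((s−a)/2) tan((s−b)/2) tan((s−c)/2)], giving spherical excess E = 0.1485 rad.
Area = E·R² = 0.1485 × (1737.4)² ≈ 448377 km².

448377 km²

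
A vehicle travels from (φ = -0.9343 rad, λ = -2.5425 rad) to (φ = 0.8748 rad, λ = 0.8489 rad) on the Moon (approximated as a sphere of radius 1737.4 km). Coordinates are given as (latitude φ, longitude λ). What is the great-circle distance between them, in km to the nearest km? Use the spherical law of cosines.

5171 km

With latitudes φ₁ = -53.531°, φ₂ = 50.122° and longitude difference Δλ = -165.687°:
cos c = sin φ₁ sin φ₂ + cos φ₁ cos φ₂ cos Δλ = (-0.8042)(0.7674) + (0.5944)(0.6412)(-0.9690) = -0.98640,
so c = arccos(-0.98640) = 2.97649 rad.
Distance = R·c = 1737.4 × 2.9765 ≈ 5171 km.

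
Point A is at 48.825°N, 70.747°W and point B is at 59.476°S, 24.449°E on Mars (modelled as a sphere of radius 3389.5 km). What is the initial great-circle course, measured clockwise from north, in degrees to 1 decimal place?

136.5°

With φ₁ = 0.8522, φ₂ = -1.0381, Δλ = 1.6615 rad, the forward-azimuth formula gives
θ = atan2( sin Δλ cos φ₂ , cos φ₁ sin φ₂ − sin φ₁ cos φ₂ cos Δλ ) = atan2(0.5058, -0.5325) = 136.47°.
So the initial bearing is 136.5°.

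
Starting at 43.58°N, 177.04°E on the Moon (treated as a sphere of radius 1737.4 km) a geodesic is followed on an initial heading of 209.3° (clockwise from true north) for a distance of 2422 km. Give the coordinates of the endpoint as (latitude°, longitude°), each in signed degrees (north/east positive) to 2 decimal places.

Angular distance δ = d/R = 2422/1737.4 = 1.39404 rad; initial bearing θ = 3.6530 rad.
sin φ₂ = sin φ₁ cos δ + cos φ₁ sin δ cos θ = (0.6894)(0.1758) + (0.7244)(0.9844)(-0.8721) = -0.5007, so φ₂ = -30.04°.
Δλ = atan2(sin θ sin δ cos φ₁, cos δ − sin φ₁ sin φ₂) = atan2(-0.3490, 0.5210) = -33.817°.
λ₂ = 177.040° − 33.817° = 143.22°.

-30.04°, 143.22°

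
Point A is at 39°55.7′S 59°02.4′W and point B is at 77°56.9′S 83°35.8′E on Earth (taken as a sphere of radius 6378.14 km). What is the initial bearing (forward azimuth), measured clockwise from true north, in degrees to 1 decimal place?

With φ₁ = -0.6969, φ₂ = -1.3605, Δλ = 2.4895 rad, the forward-azimuth formula gives
θ = atan2( sin Δλ cos φ₂ , cos φ₁ sin φ₂ − sin φ₁ cos φ₂ cos Δλ ) = atan2(0.1267, -0.8565) = 171.58°.
So the initial bearing is 171.6°.

171.6°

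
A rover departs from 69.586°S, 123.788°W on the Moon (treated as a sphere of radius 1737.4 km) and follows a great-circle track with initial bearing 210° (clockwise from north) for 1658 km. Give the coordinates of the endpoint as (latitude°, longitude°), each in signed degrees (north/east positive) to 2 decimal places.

-52.03°, 97.75°

Angular distance δ = d/R = 1658/1737.4 = 0.95430 rad; initial bearing θ = 3.6652 rad.
sin φ₂ = sin φ₁ cos δ + cos φ₁ sin δ cos θ = (-0.9372)(0.5782) + (0.3488)(0.8159)(-0.8660) = -0.7883, so φ₂ = -52.03°.
Δλ = atan2(sin θ sin δ cos φ₁, cos δ − sin φ₁ sin φ₂) = atan2(-0.1423, -0.1606) = -138.466°.
λ₂ = -123.788° − 138.466° = -262.25° → 97.75° after wrapping to (−180°, 180°].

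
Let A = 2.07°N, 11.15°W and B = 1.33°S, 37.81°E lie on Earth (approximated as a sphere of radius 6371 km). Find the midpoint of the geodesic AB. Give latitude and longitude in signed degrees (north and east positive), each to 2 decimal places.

The central angle between A and B is δ = 0.8564 rad.
With f = 0.5, the slerp weights are sin((1−f)δ)/sin δ = 0.5496 and sin(fδ)/sin δ = 0.5496.
Weighted sum of the unit vectors: (0.5496)·(0.9805,-0.1933,0.0361) + (0.5496)·(0.7898,0.6129,-0.0232) = (0.9730, 0.2306, 0.0071).
Converting back: φ = atan2(z, √(x²+y²)) = 0.41°, λ = atan2(y, x) = 13.33°.

0.41°, 13.33°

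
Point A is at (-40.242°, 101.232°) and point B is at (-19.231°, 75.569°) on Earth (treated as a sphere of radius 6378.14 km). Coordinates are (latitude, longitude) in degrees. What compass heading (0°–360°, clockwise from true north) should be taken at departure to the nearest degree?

306°

Δλ = -25.663° = -0.4479 rad.
y = sin Δλ · cos φ₂ = (-0.4331)(0.9442) = -0.4089
x = cos φ₁ sin φ₂ − sin φ₁ cos φ₂ cos Δλ = (0.7633)(-0.3294) − (-0.6460)(0.9442)(0.9014) = 0.2984
θ = atan2(y, x) = -53.88°; adding 360° gives 306°.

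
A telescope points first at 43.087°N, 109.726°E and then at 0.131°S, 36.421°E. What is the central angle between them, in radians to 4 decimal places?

1.3610 rad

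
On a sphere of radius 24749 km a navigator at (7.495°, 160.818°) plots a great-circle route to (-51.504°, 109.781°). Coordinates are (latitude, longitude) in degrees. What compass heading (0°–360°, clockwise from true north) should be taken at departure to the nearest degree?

Δλ = -51.037° = -0.8908 rad.
y = sin Δλ · cos φ₂ = (-0.7776)(0.6225) = -0.4840
x = cos φ₁ sin φ₂ − sin φ₁ cos φ₂ cos Δλ = (0.9915)(-0.7827) − (0.1304)(0.6225)(0.6288) = -0.8270
θ = atan2(y, x) = -149.66°; adding 360° gives 210°.

210°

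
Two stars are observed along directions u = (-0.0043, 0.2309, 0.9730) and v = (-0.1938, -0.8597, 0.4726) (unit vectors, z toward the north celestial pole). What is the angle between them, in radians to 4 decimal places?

1.3055 rad

u·v = 0.2622; |u| = 1.0000, |v| = 1.0000.
cos θ = (u·v)/(|u||v|) = 0.2622, so θ = 1.3055 rad.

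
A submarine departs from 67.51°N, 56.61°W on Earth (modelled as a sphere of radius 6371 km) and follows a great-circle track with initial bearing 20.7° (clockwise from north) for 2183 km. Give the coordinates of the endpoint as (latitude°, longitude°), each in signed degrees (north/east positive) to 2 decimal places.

Angular distance δ = d/R = 2183/6371 = 0.34265 rad; initial bearing θ = 0.3613 rad.
sin φ₂ = sin φ₁ cos δ + cos φ₁ sin δ cos θ = (0.9239)(0.9419) + (0.3825)(0.3360)(0.9354) = 0.9905, so φ₂ = 82.08°.
Δλ = atan2(sin θ sin δ cos φ₁, cos δ − sin φ₁ sin φ₂) = atan2(0.0454, 0.0267) = 59.521°.
λ₂ = -56.610° + 59.521° = 2.91°.

82.08°, 2.91°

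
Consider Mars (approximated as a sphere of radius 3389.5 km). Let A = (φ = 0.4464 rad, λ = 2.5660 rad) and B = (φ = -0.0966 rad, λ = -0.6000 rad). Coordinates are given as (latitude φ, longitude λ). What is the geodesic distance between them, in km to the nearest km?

Let φ₁ = 0.4464 rad, φ₂ = -0.0966 rad, and Δλ = 3.1172 rad.
Haversine: a = sin²(Δφ/2) + cos φ₁ cos φ₂ sin²(Δλ/2) = 0.0719 + (0.9020)(0.9953)(0.9999) = 0.96959.
Central angle c = 2·arcsin(√a) = 2.79101 rad.
Distance = R·c = 3389.5 × 2.7910 ≈ 9460 km.

9460 km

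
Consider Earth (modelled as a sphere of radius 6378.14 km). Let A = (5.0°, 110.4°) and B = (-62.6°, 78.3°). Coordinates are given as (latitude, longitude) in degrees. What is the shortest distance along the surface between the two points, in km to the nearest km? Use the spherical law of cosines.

In radians: φ₁ = 0.0873, φ₂ = -1.0926, Δλ = -32.100° = -0.5603 rad.
cos c = sin φ₁ sin φ₂ + cos φ₁ cos φ₂ cos Δλ = (0.0872)(-0.8878) + (0.9962)(0.4602)(0.8471) = 0.31098,
so c = arccos(0.31098) = 1.25457 rad.
Distance = R·c = 6378.14 × 1.2546 ≈ 8002 km.

8002 km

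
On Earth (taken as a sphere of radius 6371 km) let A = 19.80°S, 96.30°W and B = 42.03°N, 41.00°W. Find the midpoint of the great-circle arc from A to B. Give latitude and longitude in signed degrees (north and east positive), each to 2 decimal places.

12.48°, -72.18°

The central angle between A and B is δ = 1.3989 rad.
With f = 0.5, the slerp weights are sin((1−f)δ)/sin δ = 0.6534 and sin(fδ)/sin δ = 0.6534.
Weighted sum of the unit vectors: (0.6534)·(-0.1032,-0.9352,-0.3387) + (0.6534)·(0.5606,-0.4873,0.6695) = (0.2988, -0.9295, 0.2161).
Converting back: φ = atan2(z, √(x²+y²)) = 12.48°, λ = atan2(y, x) = -72.18°.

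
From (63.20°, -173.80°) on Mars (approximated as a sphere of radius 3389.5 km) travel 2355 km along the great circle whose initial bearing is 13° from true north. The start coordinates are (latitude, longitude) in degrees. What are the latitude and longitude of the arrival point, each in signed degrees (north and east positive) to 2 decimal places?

75.23°, -28.19°

Angular distance δ = d/R = 2355/3389.5 = 0.69479 rad; initial bearing θ = 0.2269 rad.
sin φ₂ = sin φ₁ cos δ + cos φ₁ sin δ cos θ = (0.8926)(0.7682) + (0.4509)(0.6402)(0.9744) = 0.9669, so φ₂ = 75.23°.
Δλ = atan2(sin θ sin δ cos φ₁, cos δ − sin φ₁ sin φ₂) = atan2(0.0649, -0.0949) = 145.615°.
λ₂ = -173.800° + 145.615° = -28.19°.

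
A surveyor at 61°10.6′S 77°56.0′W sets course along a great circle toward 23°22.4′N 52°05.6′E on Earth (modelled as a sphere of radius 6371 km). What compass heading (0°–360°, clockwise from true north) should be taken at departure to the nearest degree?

115°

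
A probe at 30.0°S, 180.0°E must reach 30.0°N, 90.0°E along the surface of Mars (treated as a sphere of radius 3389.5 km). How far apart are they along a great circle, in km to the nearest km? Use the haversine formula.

With latitudes φ₁ = -30.000°, φ₂ = 30.000° and longitude difference Δλ = -90.000°:
Haversine: a = sin²(Δφ/2) + cos φ₁ cos φ₂ sin²(Δλ/2) = 0.2500 + (0.8660)(0.8660)(0.5000) = 0.62500.
Central angle c = 2·arcsin(√a) = 1.82348 rad.
Distance = R·c = 3389.5 × 1.8235 ≈ 6181 km.

6181 km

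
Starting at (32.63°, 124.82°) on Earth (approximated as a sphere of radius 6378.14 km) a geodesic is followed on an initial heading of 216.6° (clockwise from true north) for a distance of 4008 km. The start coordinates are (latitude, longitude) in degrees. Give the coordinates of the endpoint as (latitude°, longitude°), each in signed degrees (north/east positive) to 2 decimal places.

2.22°, 104.29°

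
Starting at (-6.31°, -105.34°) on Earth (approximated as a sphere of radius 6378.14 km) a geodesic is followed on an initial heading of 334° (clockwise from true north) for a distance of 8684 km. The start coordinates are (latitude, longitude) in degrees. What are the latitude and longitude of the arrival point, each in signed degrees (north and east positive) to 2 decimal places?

58.32°, -160.08°

Angular distance δ = d/R = 8684/6378.14 = 1.36153 rad; initial bearing θ = 5.8294 rad.
sin φ₂ = sin φ₁ cos δ + cos φ₁ sin δ cos θ = (-0.1099)(0.2077) + (0.9939)(0.9782)(0.8988) = 0.8510, so φ₂ = 58.32°.
Δλ = atan2(sin θ sin δ cos φ₁, cos δ − sin φ₁ sin φ₂) = atan2(-0.4262, 0.3013) = -54.744°.
λ₂ = -105.340° − 54.744° = -160.08°.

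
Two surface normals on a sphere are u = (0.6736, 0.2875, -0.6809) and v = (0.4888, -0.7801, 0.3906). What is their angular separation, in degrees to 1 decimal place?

u·v = -0.1610; |u| = 1.0000, |v| = 1.0000.
cos θ = (u·v)/(|u||v|) = -0.1610, so θ = 99.3°.

99.3°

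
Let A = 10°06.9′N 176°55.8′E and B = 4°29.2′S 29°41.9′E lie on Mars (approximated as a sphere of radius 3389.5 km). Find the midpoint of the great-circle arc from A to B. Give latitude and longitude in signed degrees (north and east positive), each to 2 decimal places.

The central angle between A and B is δ = 2.5662 rad.
With f = 0.5, the slerp weights are sin((1−f)δ)/sin δ = 1.7623 and sin(fδ)/sin δ = 1.7623.
Weighted sum of the unit vectors: (1.7623)·(-0.9830,0.0527,0.1756) + (1.7623)·(0.8660,0.4939,-0.0782) = (-0.2063, 0.9633, 0.1716).
Converting back: φ = atan2(z, √(x²+y²)) = 9.88°, λ = atan2(y, x) = 102.09°.

9.88°, 102.09°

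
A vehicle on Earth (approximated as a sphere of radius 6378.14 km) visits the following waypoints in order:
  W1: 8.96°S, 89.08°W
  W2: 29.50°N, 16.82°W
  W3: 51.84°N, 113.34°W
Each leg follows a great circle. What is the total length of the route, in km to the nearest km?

16730 km

Leg W1→W2: central angle 1.3845 rad, distance 8830.2 km.
Leg W2→W3: central angle 1.2386 rad, distance 7899.9 km.
Total: 8830.2 + 7899.9 ≈ 16730 km.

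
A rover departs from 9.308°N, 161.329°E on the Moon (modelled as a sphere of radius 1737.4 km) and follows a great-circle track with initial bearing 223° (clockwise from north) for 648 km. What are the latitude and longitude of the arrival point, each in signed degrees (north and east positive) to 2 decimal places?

-6.45°, 146.85°

Angular distance δ = d/R = 648/1737.4 = 0.37297 rad; initial bearing θ = 3.8921 rad.
sin φ₂ = sin φ₁ cos δ + cos φ₁ sin δ cos θ = (0.1617)(0.9312) + (0.9868)(0.3644)(-0.7314) = -0.1124, so φ₂ = -6.45°.
Δλ = atan2(sin θ sin δ cos φ₁, cos δ − sin φ₁ sin φ₂) = atan2(-0.2452, 0.9494) = -14.483°.
λ₂ = 161.329° − 14.483° = 146.85°.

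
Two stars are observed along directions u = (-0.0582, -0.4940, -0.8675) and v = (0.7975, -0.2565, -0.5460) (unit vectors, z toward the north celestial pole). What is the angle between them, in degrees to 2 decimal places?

56.36°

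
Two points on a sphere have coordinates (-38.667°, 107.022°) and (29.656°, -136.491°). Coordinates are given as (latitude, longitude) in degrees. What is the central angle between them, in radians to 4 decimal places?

2.2291 rad

In radians: φ₁ = -0.6749, φ₂ = 0.5176, Δλ = 116.487° = 2.0331 rad.
cos c = sin φ₁ sin φ₂ + cos φ₁ cos φ₂ cos Δλ = (-0.6248)(0.4948) + (0.7808)(0.8690)(-0.4460) = -0.61176,
so c = arccos(-0.61176) = 2.22908 rad.
So the angular separation is 2.2291 rad.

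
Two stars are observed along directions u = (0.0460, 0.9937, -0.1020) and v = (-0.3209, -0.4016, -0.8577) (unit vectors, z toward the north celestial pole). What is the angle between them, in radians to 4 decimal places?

1.9033 rad

u·v = -0.3263; |u| = 1.0000, |v| = 1.0000.
cos θ = (u·v)/(|u||v|) = -0.3264, so θ = 1.9033 rad.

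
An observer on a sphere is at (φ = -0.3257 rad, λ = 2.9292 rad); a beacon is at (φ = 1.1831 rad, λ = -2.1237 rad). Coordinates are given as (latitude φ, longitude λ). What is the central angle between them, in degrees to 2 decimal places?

100.17°

Let φ₁ = -0.3257 rad, φ₂ = 1.1831 rad, and Δλ = 1.2303 rad.
Haversine: a = sin²(Δφ/2) + cos φ₁ cos φ₂ sin²(Δλ/2) = 0.4690 + (0.9474)(0.3781)(0.3330) = 0.58830.
Central angle c = 2·arcsin(√a) = 1.74833 rad.
So the angular separation is 100.17°.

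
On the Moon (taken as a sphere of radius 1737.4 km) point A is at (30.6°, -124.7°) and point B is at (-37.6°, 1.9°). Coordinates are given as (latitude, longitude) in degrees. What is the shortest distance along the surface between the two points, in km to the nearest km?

4119 km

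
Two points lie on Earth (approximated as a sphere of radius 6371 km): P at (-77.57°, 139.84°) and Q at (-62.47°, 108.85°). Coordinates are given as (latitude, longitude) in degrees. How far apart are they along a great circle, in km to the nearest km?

1997 km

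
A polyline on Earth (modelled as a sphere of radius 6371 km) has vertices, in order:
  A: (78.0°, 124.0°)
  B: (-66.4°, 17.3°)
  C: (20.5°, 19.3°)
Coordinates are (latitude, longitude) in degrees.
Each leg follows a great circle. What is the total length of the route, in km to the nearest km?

27118 km

Leg A→B: central angle 2.7395 rad, distance 17453.6 km.
Leg B→C: central angle 1.5169 rad, distance 9664.3 km.
Total: 17453.6 + 9664.3 ≈ 27118 km.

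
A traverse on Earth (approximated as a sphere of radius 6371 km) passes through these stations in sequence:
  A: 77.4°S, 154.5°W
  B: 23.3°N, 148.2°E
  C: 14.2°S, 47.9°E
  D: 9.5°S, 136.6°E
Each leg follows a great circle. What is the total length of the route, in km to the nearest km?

33070 km

Leg A→B: central angle 1.8523 rad, distance 11800.9 km.
Leg B→C: central angle 1.8299 rad, distance 11658.4 km.
Leg C→D: central angle 1.5086 rad, distance 9611.1 km.
Total: 11800.9 + 11658.4 + 9611.1 ≈ 33070 km.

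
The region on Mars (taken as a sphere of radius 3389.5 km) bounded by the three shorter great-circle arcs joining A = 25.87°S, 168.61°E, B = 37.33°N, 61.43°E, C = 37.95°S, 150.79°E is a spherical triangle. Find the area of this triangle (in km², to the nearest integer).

Side lengths (central angles): a = 1.9454, b = 0.3368, c = 2.0668 rad; semiperimeter s = 2.1745.
By l'Huilier's theorem, tan(E/4) = √[tan(s/2) tan((s−a)/2) tan((s−b)/2) tan((s−c)/2)], giving spherical excess E = 0.4950 rad.
Area = E·R² = 0.4950 × (3389.5)² ≈ 5687257 km².

5687257 km²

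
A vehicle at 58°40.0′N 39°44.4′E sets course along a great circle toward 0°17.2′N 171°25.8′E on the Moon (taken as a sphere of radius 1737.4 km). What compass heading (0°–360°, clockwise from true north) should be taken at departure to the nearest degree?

Δλ = 131.690° = 2.2984 rad.
y = sin Δλ · cos φ₂ = (0.7468)(1.0000) = 0.7467
x = cos φ₁ sin φ₂ − sin φ₁ cos φ₂ cos Δλ = (0.5200)(0.0050) − (0.8542)(1.0000)(-0.6651) = 0.5707
θ = atan2(y, x) = 52.61°, so the bearing is 53°.

53°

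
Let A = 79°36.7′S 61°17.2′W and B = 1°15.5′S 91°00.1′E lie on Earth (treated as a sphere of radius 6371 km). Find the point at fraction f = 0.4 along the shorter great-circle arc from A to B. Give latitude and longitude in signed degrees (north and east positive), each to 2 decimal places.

-59.67°, 82.76°

The central angle between A and B is δ = 1.7092 rad.
With f = 0.4, the slerp weights are sin((1−f)δ)/sin δ = 0.8633 and sin(fδ)/sin δ = 0.6378.
Weighted sum of the unit vectors: (0.8633)·(0.0866,-0.1581,-0.9836) + (0.6378)·(-0.0175,0.9996,-0.0220) = (0.0636, 0.5010, -0.8631).
Converting back: φ = atan2(z, √(x²+y²)) = -59.67°, λ = atan2(y, x) = 82.76°.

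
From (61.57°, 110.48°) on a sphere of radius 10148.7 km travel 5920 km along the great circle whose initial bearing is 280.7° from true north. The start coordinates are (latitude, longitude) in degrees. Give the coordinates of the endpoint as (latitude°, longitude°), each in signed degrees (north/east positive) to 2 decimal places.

51.51°, 50.08°

Angular distance δ = d/R = 5920/10148.7 = 0.58333 rad; initial bearing θ = 4.8991 rad.
sin φ₂ = sin φ₁ cos δ + cos φ₁ sin δ cos θ = (0.8794)(0.8346) + (0.4761)(0.5508)(0.1857) = 0.7827, so φ₂ = 51.51°.
Δλ = atan2(sin θ sin δ cos φ₁, cos δ − sin φ₁ sin φ₂) = atan2(-0.2577, 0.1464) = -60.403°.
λ₂ = 110.480° − 60.403° = 50.08°.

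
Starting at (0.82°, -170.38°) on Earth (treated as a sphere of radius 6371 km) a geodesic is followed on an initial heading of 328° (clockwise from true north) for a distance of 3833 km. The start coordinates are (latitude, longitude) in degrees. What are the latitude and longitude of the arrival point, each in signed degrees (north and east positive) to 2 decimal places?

29.45°, 169.47°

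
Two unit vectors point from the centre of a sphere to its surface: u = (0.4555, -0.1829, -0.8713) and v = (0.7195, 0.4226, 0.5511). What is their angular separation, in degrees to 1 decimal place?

u·v = -0.2297; |u| = 1.0000, |v| = 1.0000.
cos θ = (u·v)/(|u||v|) = -0.2297, so θ = 103.3°.

103.3°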